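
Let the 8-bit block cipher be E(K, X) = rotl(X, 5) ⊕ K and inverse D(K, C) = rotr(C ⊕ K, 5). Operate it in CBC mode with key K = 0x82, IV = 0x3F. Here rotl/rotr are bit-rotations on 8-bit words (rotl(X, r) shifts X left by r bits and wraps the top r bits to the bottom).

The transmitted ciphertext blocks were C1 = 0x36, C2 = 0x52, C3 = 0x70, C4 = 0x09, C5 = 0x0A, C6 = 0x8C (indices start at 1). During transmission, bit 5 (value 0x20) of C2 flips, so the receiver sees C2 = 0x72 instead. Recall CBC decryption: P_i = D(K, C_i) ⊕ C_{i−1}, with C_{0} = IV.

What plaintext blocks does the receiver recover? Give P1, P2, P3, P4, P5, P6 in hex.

Only C2 changed, to 0x72. In CBC, a change in C_i garbles P_i and flips the same bit in P_{i+1}. Decrypting the received ciphertext:
P1: D(K, 0x36) = 0xA5; 0xA5 ⊕ 0x3F = 0x9A.
P2: D(K, 0x72) = 0x87; 0x87 ⊕ 0x36 = 0xB1.
P3: D(K, 0x70) = 0x97; 0x97 ⊕ 0x72 = 0xE5.
P4: D(K, 0x09) = 0x5C; 0x5C ⊕ 0x70 = 0x2C.
P5: D(K, 0x0A) = 0x44; 0x44 ⊕ 0x09 = 0x4D.
P6: D(K, 0x8C) = 0x70; 0x70 ⊕ 0x0A = 0x7A.
Blocks that differ from the original plaintext: P2, P3.

P1 = 0x9A, P2 = 0xB1, P3 = 0xE5, P4 = 0x2C, P5 = 0x4D, P6 = 0x7A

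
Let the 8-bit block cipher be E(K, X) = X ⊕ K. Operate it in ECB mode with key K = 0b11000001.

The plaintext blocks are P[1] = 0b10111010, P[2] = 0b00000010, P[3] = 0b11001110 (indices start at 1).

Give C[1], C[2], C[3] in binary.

ECB encryption: C_i = E(K, P_i).
C[1]: E(K, 0b10111010) = 0b01111011.
C[2]: E(K, 0b00000010) = 0b11000011.
C[3]: E(K, 0b11001110) = 0b00001111.

C[1] = 0b01111011, C[2] = 0b11000011, C[3] = 0b00001111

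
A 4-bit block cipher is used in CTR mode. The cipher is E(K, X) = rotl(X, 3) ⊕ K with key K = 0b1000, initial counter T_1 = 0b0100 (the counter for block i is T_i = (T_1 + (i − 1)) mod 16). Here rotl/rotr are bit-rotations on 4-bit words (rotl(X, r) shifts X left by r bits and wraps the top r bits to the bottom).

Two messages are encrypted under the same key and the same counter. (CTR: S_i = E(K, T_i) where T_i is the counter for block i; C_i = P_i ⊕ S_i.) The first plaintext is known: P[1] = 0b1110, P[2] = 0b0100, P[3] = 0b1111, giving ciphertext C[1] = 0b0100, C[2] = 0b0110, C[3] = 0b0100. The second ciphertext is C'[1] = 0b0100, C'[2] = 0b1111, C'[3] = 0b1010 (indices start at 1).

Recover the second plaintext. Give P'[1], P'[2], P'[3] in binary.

P'[1] = 0b1110, P'[2] = 0b1101, P'[3] = 0b0001

In CTR with a reused counter, both messages share the same keystream S_i, so C_i ⊕ C'_i = P_i ⊕ P'_i and thus P'_i = P_i ⊕ C_i ⊕ C'_i.
P'[1]: 0b1110 ⊕ 0b0100 ⊕ 0b0100 = 0b1110.
P'[2]: 0b0100 ⊕ 0b0110 ⊕ 0b1111 = 0b1101.
P'[3]: 0b1111 ⊕ 0b0100 ⊕ 0b1010 = 0b0001.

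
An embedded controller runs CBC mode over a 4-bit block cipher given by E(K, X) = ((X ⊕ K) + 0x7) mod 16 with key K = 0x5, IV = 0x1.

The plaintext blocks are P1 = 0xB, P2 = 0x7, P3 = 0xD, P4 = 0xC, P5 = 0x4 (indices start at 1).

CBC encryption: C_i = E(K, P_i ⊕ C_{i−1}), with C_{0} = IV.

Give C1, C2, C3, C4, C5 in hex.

C1: P1 ⊕ 0x1 = 0xA; E(K, 0xA) = 0x6.
C2: P2 ⊕ 0x6 = 0x1; E(K, 0x1) = 0xB.
C3: P3 ⊕ 0xB = 0x6; E(K, 0x6) = 0xA.
C4: P4 ⊕ 0xA = 0x6; E(K, 0x6) = 0xA.
C5: P5 ⊕ 0xA = 0xE; E(K, 0xE) = 0x2.

C1 = 0x6, C2 = 0xB, C3 = 0xA, C4 = 0xA, C5 = 0x2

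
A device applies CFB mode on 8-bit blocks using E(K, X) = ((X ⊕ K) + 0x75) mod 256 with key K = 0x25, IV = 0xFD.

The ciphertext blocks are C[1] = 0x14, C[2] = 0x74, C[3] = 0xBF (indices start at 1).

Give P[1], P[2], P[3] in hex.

CFB decryption: P_i = C_i ⊕ E(K, C_{i−1}), with C_{0} = IV.
P[1]: E(K, 0xFD) = 0x4D; 0x14 ⊕ 0x4D = 0x59.
P[2]: E(K, 0x14) = 0xA6; 0x74 ⊕ 0xA6 = 0xD2.
P[3]: E(K, 0x74) = 0xC6; 0xBF ⊕ 0xC6 = 0x79.

P[1] = 0x59, P[2] = 0xD2, P[3] = 0x79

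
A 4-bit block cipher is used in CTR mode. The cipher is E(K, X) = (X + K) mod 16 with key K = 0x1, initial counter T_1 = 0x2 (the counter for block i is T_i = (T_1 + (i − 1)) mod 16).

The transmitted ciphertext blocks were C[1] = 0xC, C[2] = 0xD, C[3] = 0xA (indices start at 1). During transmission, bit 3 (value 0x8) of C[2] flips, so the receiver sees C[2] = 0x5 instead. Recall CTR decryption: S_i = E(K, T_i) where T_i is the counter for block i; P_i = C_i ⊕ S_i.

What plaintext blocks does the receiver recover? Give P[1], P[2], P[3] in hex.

P[1] = 0xF, P[2] = 0x1, P[3] = 0xF

Only C[2] changed, to 0x5. In CTR, a change in C_i flips the same bit in P_i only; the keystream is unaffected. Decrypting the received ciphertext:
P[1]: T = 0x2, S = E(K, T) = 0x3; 0xC ⊕ 0x3 = 0xF.
P[2]: T = 0x3, S = E(K, T) = 0x4; 0x5 ⊕ 0x4 = 0x1.
P[3]: T = 0x4, S = E(K, T) = 0x5; 0xA ⊕ 0x5 = 0xF.
Blocks that differ from the original plaintext: P[2].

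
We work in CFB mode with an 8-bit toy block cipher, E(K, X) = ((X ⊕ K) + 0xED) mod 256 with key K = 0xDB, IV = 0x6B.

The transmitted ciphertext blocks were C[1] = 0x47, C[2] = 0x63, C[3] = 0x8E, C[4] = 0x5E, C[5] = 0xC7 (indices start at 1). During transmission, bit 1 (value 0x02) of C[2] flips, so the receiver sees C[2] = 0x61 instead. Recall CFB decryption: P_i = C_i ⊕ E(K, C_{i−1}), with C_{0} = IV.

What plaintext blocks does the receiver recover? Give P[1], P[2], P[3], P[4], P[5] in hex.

Only C[2] changed, to 0x61. In CFB, a change in C_i flips the same bit in P_i and garbles P_{i+1}. Decrypting the received ciphertext:
P[1]: E(K, 0x6B) = 0x9D; 0x47 ⊕ 0x9D = 0xDA.
P[2]: E(K, 0x47) = 0x89; 0x61 ⊕ 0x89 = 0xE8.
P[3]: E(K, 0x61) = 0xA7; 0x8E ⊕ 0xA7 = 0x29.
P[4]: E(K, 0x8E) = 0x42; 0x5E ⊕ 0x42 = 0x1C.
P[5]: E(K, 0x5E) = 0x72; 0xC7 ⊕ 0x72 = 0xB5.
Blocks that differ from the original plaintext: P[2], P[3].

P[1] = 0xDA, P[2] = 0xE8, P[3] = 0x29, P[4] = 0x1C, P[5] = 0xB5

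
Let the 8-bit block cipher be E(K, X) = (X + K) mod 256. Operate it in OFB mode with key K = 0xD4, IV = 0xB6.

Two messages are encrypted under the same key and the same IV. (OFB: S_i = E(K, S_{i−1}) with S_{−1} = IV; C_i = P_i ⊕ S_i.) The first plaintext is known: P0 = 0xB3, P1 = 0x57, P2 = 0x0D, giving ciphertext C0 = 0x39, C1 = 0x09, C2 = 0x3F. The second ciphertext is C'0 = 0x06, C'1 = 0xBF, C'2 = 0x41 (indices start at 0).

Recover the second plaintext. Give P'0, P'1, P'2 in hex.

In OFB with a reused IV, both messages share the same keystream S_i, so C_i ⊕ C'_i = P_i ⊕ P'_i and thus P'_i = P_i ⊕ C_i ⊕ C'_i.
P'0: 0xB3 ⊕ 0x39 ⊕ 0x06 = 0x8C.
P'1: 0x57 ⊕ 0x09 ⊕ 0xBF = 0xE1.
P'2: 0x0D ⊕ 0x3F ⊕ 0x41 = 0x73.

P'0 = 0x8C, P'1 = 0xE1, P'2 = 0x73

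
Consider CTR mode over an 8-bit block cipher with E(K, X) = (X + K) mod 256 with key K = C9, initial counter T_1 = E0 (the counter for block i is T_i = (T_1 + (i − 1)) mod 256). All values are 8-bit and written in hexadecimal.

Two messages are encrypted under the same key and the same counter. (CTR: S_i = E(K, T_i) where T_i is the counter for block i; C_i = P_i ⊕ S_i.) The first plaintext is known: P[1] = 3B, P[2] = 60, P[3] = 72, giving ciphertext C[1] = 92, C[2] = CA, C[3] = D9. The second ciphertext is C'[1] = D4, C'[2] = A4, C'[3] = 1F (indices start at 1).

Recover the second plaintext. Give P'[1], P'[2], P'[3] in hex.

P'[1] = 7D, P'[2] = 0E, P'[3] = B4

In CTR with a reused counter, both messages share the same keystream S_i, so C_i ⊕ C'_i = P_i ⊕ P'_i and thus P'_i = P_i ⊕ C_i ⊕ C'_i.
P'[1]: 3B ⊕ 92 ⊕ D4 = 7D.
P'[2]: 60 ⊕ CA ⊕ A4 = 0E.
P'[3]: 72 ⊕ D9 ⊕ 1F = B4.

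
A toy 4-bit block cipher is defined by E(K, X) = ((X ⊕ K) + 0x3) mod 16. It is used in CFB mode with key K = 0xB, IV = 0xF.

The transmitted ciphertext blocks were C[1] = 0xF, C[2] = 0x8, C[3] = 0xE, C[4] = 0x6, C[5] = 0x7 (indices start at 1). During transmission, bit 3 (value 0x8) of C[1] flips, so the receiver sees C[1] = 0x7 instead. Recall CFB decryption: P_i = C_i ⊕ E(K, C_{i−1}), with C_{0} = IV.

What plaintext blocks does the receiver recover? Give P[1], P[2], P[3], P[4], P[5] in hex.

Only C[1] changed, to 0x7. In CFB, a change in C_i flips the same bit in P_i and garbles P_{i+1}. Decrypting the received ciphertext:
P[1]: E(K, 0xF) = 0x7; 0x7 ⊕ 0x7 = 0x0.
P[2]: E(K, 0x7) = 0xF; 0x8 ⊕ 0xF = 0x7.
P[3]: E(K, 0x8) = 0x6; 0xE ⊕ 0x6 = 0x8.
P[4]: E(K, 0xE) = 0x8; 0x6 ⊕ 0x8 = 0xE.
P[5]: E(K, 0x6) = 0x0; 0x7 ⊕ 0x0 = 0x7.
Blocks that differ from the original plaintext: P[1], P[2].

P[1] = 0x0, P[2] = 0x7, P[3] = 0x8, P[4] = 0xE, P[5] = 0x7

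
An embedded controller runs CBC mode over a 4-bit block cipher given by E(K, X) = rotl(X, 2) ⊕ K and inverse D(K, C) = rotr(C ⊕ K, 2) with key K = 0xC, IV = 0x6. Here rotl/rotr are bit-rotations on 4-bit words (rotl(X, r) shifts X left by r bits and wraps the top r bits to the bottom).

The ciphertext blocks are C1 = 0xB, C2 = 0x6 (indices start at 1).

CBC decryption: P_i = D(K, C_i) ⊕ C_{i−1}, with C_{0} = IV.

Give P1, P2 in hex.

P1: D(K, 0xB) = 0xD; 0xD ⊕ 0x6 = 0xB.
P2: D(K, 0x6) = 0xA; 0xA ⊕ 0xB = 0x1.

P1 = 0xB, P2 = 0x1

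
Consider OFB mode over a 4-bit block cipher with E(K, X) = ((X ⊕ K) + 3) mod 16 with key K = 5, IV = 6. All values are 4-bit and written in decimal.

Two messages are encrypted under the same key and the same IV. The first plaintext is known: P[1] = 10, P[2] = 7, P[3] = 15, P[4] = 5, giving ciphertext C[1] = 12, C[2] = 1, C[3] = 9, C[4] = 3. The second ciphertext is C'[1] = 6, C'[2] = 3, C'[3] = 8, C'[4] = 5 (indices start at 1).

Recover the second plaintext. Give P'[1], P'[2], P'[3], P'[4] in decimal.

In OFB with a reused IV, both messages share the same keystream S_i, so C_i ⊕ C'_i = P_i ⊕ P'_i and thus P'_i = P_i ⊕ C_i ⊕ C'_i.
P'[1]: 10 ⊕ 12 ⊕ 6 = 0.
P'[2]: 7 ⊕ 1 ⊕ 3 = 5.
P'[3]: 15 ⊕ 9 ⊕ 8 = 14.
P'[4]: 5 ⊕ 3 ⊕ 5 = 3.

P'[1] = 0, P'[2] = 5, P'[3] = 14, P'[4] = 3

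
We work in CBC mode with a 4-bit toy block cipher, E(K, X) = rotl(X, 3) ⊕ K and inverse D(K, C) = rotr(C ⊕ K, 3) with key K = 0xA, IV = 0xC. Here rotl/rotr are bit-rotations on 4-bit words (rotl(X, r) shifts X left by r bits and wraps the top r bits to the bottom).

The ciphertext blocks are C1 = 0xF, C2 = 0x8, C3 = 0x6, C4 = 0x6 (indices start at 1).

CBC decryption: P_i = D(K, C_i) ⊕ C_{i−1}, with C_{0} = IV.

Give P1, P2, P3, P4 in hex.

P1: D(K, 0xF) = 0xA; 0xA ⊕ 0xC = 0x6.
P2: D(K, 0x8) = 0x4; 0x4 ⊕ 0xF = 0xB.
P3: D(K, 0x6) = 0x9; 0x9 ⊕ 0x8 = 0x1.
P4: D(K, 0x6) = 0x9; 0x9 ⊕ 0x6 = 0xF.

P1 = 0x6, P2 = 0xB, P3 = 0x1, P4 = 0xF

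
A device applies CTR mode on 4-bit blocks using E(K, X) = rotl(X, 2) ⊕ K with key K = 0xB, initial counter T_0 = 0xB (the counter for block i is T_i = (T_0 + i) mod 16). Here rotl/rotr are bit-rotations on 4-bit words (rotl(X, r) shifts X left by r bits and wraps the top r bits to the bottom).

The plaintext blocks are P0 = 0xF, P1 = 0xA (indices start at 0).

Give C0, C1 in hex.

C0 = 0xA, C1 = 0x2

CTR encryption: S_i = E(K, T_i) where T_i is the counter for block i; C_i = P_i ⊕ S_i.
C0: T = 0xB, S = E(K, T) = 0x5; 0xF ⊕ 0x5 = 0xA.
C1: T = 0xC, S = E(K, T) = 0x8; 0xA ⊕ 0x8 = 0x2.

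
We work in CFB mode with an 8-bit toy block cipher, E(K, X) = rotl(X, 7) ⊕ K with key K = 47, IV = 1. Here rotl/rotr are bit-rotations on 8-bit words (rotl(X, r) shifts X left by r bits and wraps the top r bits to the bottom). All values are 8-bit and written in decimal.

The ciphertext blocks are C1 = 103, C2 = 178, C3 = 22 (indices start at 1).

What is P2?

CFB decryption: P_i = C_i ⊕ E(K, C_{i−1}), with C_{0} = IV.
P2: E(K, 103) = 156; 178 ⊕ 156 = 46.

P2 = 46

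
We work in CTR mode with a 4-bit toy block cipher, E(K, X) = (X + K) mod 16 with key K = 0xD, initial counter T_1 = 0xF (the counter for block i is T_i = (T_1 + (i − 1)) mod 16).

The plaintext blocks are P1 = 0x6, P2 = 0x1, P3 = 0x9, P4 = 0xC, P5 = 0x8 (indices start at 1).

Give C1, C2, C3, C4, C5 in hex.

CTR encryption: S_i = E(K, T_i) where T_i is the counter for block i; C_i = P_i ⊕ S_i.
C1: T = 0xF, S = E(K, T) = 0xC; 0x6 ⊕ 0xC = 0xA.
C2: T = 0x0, S = E(K, T) = 0xD; 0x1 ⊕ 0xD = 0xC.
C3: T = 0x1, S = E(K, T) = 0xE; 0x9 ⊕ 0xE = 0x7.
C4: T = 0x2, S = E(K, T) = 0xF; 0xC ⊕ 0xF = 0x3.
C5: T = 0x3, S = E(K, T) = 0x0; 0x8 ⊕ 0x0 = 0x8.

C1 = 0xA, C2 = 0xC, C3 = 0x7, C4 = 0x3, C5 = 0x8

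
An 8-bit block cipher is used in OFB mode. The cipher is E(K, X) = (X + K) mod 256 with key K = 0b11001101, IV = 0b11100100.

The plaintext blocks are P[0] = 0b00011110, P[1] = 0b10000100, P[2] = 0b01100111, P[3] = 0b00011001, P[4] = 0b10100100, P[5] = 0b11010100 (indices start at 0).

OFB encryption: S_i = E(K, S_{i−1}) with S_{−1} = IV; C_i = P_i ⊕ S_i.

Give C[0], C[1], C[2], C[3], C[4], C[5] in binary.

C[0] = 0b10101111, C[1] = 0b11111010, C[2] = 0b00101100, C[3] = 0b00000001, C[4] = 0b01000001, C[5] = 0b01100110

C[0]: S = E(K, 0b11100100) = 0b10110001; 0b00011110 ⊕ 0b10110001 = 0b10101111.
C[1]: S = E(K, 0b10110001) = 0b01111110; 0b10000100 ⊕ 0b01111110 = 0b11111010.
C[2]: S = E(K, 0b01111110) = 0b01001011; 0b01100111 ⊕ 0b01001011 = 0b00101100.
C[3]: S = E(K, 0b01001011) = 0b00011000; 0b00011001 ⊕ 0b00011000 = 0b00000001.
C[4]: S = E(K, 0b00011000) = 0b11100101; 0b10100100 ⊕ 0b11100101 = 0b01000001.
C[5]: S = E(K, 0b11100101) = 0b10110010; 0b11010100 ⊕ 0b10110010 = 0b01100110.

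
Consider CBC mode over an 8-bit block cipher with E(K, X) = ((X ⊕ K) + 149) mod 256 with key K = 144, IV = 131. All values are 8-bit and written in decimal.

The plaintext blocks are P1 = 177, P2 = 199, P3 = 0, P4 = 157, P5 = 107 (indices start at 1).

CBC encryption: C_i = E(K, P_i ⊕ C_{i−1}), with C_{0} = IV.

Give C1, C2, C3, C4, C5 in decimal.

C1 = 55, C2 = 245, C3 = 250, C4 = 140, C5 = 12

C1: P1 ⊕ 131 = 50; E(K, 50) = 55.
C2: P2 ⊕ 55 = 240; E(K, 240) = 245.
C3: P3 ⊕ 245 = 245; E(K, 245) = 250.
C4: P4 ⊕ 250 = 103; E(K, 103) = 140.
C5: P5 ⊕ 140 = 231; E(K, 231) = 12.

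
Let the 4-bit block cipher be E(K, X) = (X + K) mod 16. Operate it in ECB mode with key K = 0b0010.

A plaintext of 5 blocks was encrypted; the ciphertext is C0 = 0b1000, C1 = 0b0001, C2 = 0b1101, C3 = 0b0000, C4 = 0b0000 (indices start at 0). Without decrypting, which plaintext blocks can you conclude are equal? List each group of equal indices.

ECB encrypts each block independently with the same key, so equal ciphertext blocks imply equal plaintext blocks.
C3 = C4 = 0b0000, so P3 = P4.

P3 = P4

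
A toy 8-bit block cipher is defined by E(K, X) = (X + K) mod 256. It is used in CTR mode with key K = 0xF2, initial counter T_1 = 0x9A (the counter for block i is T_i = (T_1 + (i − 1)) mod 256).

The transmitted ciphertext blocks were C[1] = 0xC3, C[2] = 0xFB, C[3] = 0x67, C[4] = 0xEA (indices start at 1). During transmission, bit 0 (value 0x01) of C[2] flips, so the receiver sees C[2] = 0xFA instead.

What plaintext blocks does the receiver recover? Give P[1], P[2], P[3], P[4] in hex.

CTR decryption: S_i = E(K, T_i) where T_i is the counter for block i; P_i = C_i ⊕ S_i.
Only C[2] changed, to 0xFA. In CTR, a change in C_i flips the same bit in P_i only; the keystream is unaffected. Decrypting the received ciphertext:
P[1]: T = 0x9A, S = E(K, T) = 0x8C; 0xC3 ⊕ 0x8C = 0x4F.
P[2]: T = 0x9B, S = E(K, T) = 0x8D; 0xFA ⊕ 0x8D = 0x77.
P[3]: T = 0x9C, S = E(K, T) = 0x8E; 0x67 ⊕ 0x8E = 0xE9.
P[4]: T = 0x9D, S = E(K, T) = 0x8F; 0xEA ⊕ 0x8F = 0x65.
Blocks that differ from the original plaintext: P[2].

P[1] = 0x4F, P[2] = 0x77, P[3] = 0xE9, P[4] = 0x65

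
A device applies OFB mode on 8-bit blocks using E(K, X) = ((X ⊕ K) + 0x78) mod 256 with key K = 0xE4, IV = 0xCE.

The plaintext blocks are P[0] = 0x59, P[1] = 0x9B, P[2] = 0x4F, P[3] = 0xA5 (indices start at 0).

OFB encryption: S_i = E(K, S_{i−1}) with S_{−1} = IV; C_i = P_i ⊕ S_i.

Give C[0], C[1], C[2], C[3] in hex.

C[0] = 0xFB, C[1] = 0x25, C[2] = 0x9D, C[3] = 0x0B

C[0]: S = E(K, 0xCE) = 0xA2; 0x59 ⊕ 0xA2 = 0xFB.
C[1]: S = E(K, 0xA2) = 0xBE; 0x9B ⊕ 0xBE = 0x25.
C[2]: S = E(K, 0xBE) = 0xD2; 0x4F ⊕ 0xD2 = 0x9D.
C[3]: S = E(K, 0xD2) = 0xAE; 0xA5 ⊕ 0xAE = 0x0B.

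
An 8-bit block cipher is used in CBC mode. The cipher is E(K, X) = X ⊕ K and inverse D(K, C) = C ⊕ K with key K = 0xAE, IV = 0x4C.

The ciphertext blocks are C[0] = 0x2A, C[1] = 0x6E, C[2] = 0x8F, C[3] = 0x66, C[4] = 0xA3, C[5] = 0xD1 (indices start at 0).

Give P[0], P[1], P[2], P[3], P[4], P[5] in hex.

P[0] = 0xC8, P[1] = 0xEA, P[2] = 0x4F, P[3] = 0x47, P[4] = 0x6B, P[5] = 0xDC

CBC decryption: P_i = D(K, C_i) ⊕ C_{i−1}, with C_{−1} = IV.
P[0]: D(K, 0x2A) = 0x84; 0x84 ⊕ 0x4C = 0xC8.
P[1]: D(K, 0x6E) = 0xC0; 0xC0 ⊕ 0x2A = 0xEA.
P[2]: D(K, 0x8F) = 0x21; 0x21 ⊕ 0x6E = 0x4F.
P[3]: D(K, 0x66) = 0xC8; 0xC8 ⊕ 0x8F = 0x47.
P[4]: D(K, 0xA3) = 0x0D; 0x0D ⊕ 0x66 = 0x6B.
P[5]: D(K, 0xD1) = 0x7F; 0x7F ⊕ 0xA3 = 0xDC.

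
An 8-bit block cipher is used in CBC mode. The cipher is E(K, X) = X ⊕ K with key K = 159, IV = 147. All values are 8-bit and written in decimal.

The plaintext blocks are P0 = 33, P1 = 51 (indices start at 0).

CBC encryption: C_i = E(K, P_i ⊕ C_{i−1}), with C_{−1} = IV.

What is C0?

C0: P0 ⊕ 147 = 178; E(K, 178) = 45.

C0 = 45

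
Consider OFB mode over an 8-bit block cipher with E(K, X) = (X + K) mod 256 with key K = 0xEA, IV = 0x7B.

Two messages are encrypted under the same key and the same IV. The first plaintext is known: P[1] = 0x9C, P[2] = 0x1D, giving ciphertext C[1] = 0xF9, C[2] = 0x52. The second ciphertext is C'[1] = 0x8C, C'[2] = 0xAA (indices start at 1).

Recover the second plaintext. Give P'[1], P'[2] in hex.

In OFB with a reused IV, both messages share the same keystream S_i, so C_i ⊕ C'_i = P_i ⊕ P'_i and thus P'_i = P_i ⊕ C_i ⊕ C'_i.
P'[1]: 0x9C ⊕ 0xF9 ⊕ 0x8C = 0xE9.
P'[2]: 0x1D ⊕ 0x52 ⊕ 0xAA = 0xE5.

P'[1] = 0xE9, P'[2] = 0xE5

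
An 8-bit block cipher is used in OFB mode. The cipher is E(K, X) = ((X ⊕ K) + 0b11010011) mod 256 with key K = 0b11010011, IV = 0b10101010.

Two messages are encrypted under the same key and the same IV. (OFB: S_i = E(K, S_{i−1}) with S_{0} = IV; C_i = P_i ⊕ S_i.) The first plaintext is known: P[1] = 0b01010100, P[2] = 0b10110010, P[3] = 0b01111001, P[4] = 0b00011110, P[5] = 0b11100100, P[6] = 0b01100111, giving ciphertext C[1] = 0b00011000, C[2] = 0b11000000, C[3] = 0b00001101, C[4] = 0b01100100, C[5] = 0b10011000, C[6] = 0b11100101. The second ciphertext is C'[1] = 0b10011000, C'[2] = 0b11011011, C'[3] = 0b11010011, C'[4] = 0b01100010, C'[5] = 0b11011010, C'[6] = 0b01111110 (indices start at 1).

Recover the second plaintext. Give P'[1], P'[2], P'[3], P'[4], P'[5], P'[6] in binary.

P'[1] = 0b11010100, P'[2] = 0b10101001, P'[3] = 0b10100111, P'[4] = 0b00011000, P'[5] = 0b10100110, P'[6] = 0b11111100

In OFB with a reused IV, both messages share the same keystream S_i, so C_i ⊕ C'_i = P_i ⊕ P'_i and thus P'_i = P_i ⊕ C_i ⊕ C'_i.
P'[1]: 0b01010100 ⊕ 0b00011000 ⊕ 0b10011000 = 0b11010100.
P'[2]: 0b10110010 ⊕ 0b11000000 ⊕ 0b11011011 = 0b10101001.
P'[3]: 0b01111001 ⊕ 0b00001101 ⊕ 0b11010011 = 0b10100111.
P'[4]: 0b00011110 ⊕ 0b01100100 ⊕ 0b01100010 = 0b00011000.
P'[5]: 0b11100100 ⊕ 0b10011000 ⊕ 0b11011010 = 0b10100110.
P'[6]: 0b01100111 ⊕ 0b11100101 ⊕ 0b01111110 = 0b11111100.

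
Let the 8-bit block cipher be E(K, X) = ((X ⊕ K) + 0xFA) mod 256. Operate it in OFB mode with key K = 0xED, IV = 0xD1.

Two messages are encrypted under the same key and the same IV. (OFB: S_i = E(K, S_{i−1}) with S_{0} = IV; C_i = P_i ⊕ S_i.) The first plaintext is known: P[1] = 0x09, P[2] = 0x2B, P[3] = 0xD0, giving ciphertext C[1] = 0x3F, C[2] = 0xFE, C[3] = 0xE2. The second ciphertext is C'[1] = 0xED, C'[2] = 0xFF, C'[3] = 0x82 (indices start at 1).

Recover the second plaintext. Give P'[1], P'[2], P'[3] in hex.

In OFB with a reused IV, both messages share the same keystream S_i, so C_i ⊕ C'_i = P_i ⊕ P'_i and thus P'_i = P_i ⊕ C_i ⊕ C'_i.
P'[1]: 0x09 ⊕ 0x3F ⊕ 0xED = 0xDB.
P'[2]: 0x2B ⊕ 0xFE ⊕ 0xFF = 0x2A.
P'[3]: 0xD0 ⊕ 0xE2 ⊕ 0x82 = 0xB0.

P'[1] = 0xDB, P'[2] = 0x2A, P'[3] = 0xB0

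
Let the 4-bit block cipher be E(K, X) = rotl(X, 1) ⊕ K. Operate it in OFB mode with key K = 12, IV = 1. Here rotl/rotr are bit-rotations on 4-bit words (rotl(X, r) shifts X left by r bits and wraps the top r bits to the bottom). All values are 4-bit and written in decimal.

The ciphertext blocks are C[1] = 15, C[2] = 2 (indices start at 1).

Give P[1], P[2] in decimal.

P[1] = 1, P[2] = 3

OFB decryption: S_i = E(K, S_{i−1}) with S_{0} = IV; P_i = C_i ⊕ S_i.
P[1]: S = E(K, 1) = 14; 15 ⊕ 14 = 1.
P[2]: S = E(K, 14) = 1; 2 ⊕ 1 = 3.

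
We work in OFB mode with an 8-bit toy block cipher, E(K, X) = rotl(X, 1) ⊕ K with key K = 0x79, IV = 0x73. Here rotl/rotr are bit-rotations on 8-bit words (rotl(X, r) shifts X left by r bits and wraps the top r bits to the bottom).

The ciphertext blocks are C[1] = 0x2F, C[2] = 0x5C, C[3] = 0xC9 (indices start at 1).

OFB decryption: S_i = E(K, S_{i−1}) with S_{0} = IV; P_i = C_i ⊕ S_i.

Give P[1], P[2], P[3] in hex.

P[1] = 0xB0, P[2] = 0x1A, P[3] = 0x3C

P[1]: S = E(K, 0x73) = 0x9F; 0x2F ⊕ 0x9F = 0xB0.
P[2]: S = E(K, 0x9F) = 0x46; 0x5C ⊕ 0x46 = 0x1A.
P[3]: S = E(K, 0x46) = 0xF5; 0xC9 ⊕ 0xF5 = 0x3C.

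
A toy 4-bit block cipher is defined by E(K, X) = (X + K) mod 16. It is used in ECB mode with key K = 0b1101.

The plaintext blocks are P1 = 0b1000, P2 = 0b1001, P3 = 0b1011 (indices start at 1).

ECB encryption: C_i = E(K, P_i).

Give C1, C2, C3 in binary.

C1 = 0b0101, C2 = 0b0110, C3 = 0b1000

C1: E(K, 0b1000) = 0b0101.
C2: E(K, 0b1001) = 0b0110.
C3: E(K, 0b1011) = 0b1000.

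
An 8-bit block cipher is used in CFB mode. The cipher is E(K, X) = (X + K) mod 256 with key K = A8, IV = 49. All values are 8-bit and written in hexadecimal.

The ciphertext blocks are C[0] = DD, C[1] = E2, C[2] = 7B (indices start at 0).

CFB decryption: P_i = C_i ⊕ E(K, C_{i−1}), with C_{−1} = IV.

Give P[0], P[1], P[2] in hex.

P[0]: E(K, 49) = F1; DD ⊕ F1 = 2C.
P[1]: E(K, DD) = 85; E2 ⊕ 85 = 67.
P[2]: E(K, E2) = 8A; 7B ⊕ 8A = F1.

P[0] = 2C, P[1] = 67, P[2] = F1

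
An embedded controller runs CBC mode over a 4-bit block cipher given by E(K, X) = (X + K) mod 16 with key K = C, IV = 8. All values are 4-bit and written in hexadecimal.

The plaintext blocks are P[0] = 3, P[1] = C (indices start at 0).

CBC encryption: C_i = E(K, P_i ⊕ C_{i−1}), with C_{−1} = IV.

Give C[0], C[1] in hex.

C[0]: P[0] ⊕ 8 = B; E(K, B) = 7.
C[1]: P[1] ⊕ 7 = B; E(K, B) = 7.

C[0] = 7, C[1] = 7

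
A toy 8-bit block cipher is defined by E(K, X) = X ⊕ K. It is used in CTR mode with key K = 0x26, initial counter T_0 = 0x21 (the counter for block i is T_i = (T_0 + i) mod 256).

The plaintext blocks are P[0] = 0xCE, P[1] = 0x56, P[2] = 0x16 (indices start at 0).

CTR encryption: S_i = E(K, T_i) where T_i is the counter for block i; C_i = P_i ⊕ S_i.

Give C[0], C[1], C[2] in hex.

C[0]: T = 0x21, S = E(K, T) = 0x07; 0xCE ⊕ 0x07 = 0xC9.
C[1]: T = 0x22, S = E(K, T) = 0x04; 0x56 ⊕ 0x04 = 0x52.
C[2]: T = 0x23, S = E(K, T) = 0x05; 0x16 ⊕ 0x05 = 0x13.

C[0] = 0xC9, C[1] = 0x52, C[2] = 0x13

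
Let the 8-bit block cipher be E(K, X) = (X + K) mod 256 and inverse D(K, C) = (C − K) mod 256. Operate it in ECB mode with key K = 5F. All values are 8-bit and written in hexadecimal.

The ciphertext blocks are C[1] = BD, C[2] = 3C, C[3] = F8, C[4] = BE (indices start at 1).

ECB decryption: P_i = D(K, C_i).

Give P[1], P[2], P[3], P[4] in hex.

P[1]: D(K, BD) = 5E.
P[2]: D(K, 3C) = DD.
P[3]: D(K, F8) = 99.
P[4]: D(K, BE) = 5F.

P[1] = 5E, P[2] = DD, P[3] = 99, P[4] = 5F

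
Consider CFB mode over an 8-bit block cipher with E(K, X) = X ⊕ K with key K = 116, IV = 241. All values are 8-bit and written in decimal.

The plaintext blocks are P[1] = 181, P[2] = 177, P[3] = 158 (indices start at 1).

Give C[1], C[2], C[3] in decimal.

CFB encryption: C_i = P_i ⊕ E(K, C_{i−1}), with C_{0} = IV.
C[1]: E(K, 241) = 133; 181 ⊕ 133 = 48.
C[2]: E(K, 48) = 68; 177 ⊕ 68 = 245.
C[3]: E(K, 245) = 129; 158 ⊕ 129 = 31.

C[1] = 48, C[2] = 245, C[3] = 31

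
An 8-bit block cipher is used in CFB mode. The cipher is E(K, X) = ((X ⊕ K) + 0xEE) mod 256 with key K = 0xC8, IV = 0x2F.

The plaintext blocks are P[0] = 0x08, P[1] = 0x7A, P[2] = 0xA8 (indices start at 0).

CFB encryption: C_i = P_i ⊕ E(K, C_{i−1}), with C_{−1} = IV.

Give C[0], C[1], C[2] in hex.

C[0] = 0xDD, C[1] = 0x79, C[2] = 0x37

C[0]: E(K, 0x2F) = 0xD5; 0x08 ⊕ 0xD5 = 0xDD.
C[1]: E(K, 0xDD) = 0x03; 0x7A ⊕ 0x03 = 0x79.
C[2]: E(K, 0x79) = 0x9F; 0xA8 ⊕ 0x9F = 0x37.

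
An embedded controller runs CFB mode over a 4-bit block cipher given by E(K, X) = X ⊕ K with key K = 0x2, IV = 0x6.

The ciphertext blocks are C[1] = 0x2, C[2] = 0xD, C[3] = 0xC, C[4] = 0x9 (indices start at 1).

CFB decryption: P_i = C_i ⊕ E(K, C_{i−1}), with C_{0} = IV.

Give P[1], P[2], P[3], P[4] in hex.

P[1] = 0x6, P[2] = 0xD, P[3] = 0x3, P[4] = 0x7

P[1]: E(K, 0x6) = 0x4; 0x2 ⊕ 0x4 = 0x6.
P[2]: E(K, 0x2) = 0x0; 0xD ⊕ 0x0 = 0xD.
P[3]: E(K, 0xD) = 0xF; 0xC ⊕ 0xF = 0x3.
P[4]: E(K, 0xC) = 0xE; 0x9 ⊕ 0xE = 0x7.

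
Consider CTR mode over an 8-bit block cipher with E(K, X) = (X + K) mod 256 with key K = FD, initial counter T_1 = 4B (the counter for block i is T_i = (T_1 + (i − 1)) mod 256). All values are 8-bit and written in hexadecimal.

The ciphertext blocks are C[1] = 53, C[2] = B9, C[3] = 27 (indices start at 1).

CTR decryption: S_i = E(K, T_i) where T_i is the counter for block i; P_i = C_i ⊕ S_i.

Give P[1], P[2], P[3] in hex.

P[1] = 1B, P[2] = F0, P[3] = 6D

P[1]: T = 4B, S = E(K, T) = 48; 53 ⊕ 48 = 1B.
P[2]: T = 4C, S = E(K, T) = 49; B9 ⊕ 49 = F0.
P[3]: T = 4D, S = E(K, T) = 4A; 27 ⊕ 4A = 6D.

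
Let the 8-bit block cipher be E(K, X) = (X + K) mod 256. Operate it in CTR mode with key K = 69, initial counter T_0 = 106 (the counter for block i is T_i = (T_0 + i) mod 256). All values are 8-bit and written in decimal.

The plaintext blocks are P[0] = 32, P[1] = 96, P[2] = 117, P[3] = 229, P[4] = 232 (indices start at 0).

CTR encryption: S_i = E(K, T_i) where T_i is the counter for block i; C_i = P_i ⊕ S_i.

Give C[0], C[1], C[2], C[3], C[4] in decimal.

C[0]: T = 106, S = E(K, T) = 175; 32 ⊕ 175 = 143.
C[1]: T = 107, S = E(K, T) = 176; 96 ⊕ 176 = 208.
C[2]: T = 108, S = E(K, T) = 177; 117 ⊕ 177 = 196.
C[3]: T = 109, S = E(K, T) = 178; 229 ⊕ 178 = 87.
C[4]: T = 110, S = E(K, T) = 179; 232 ⊕ 179 = 91.

C[0] = 143, C[1] = 208, C[2] = 196, C[3] = 87, C[4] = 91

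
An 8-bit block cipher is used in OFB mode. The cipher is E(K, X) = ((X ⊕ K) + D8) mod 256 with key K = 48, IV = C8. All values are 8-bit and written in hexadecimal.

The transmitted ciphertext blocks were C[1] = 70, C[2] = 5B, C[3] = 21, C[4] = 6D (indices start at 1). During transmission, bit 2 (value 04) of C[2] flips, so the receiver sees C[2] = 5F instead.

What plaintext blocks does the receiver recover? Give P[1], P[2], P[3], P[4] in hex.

P[1] = 28, P[2] = B7, P[3] = 59, P[4] = 65

OFB decryption: S_i = E(K, S_{i−1}) with S_{0} = IV; P_i = C_i ⊕ S_i.
Only C[2] changed, to 5F. In OFB, a change in C_i flips the same bit in P_i only; the keystream is unaffected. Decrypting the received ciphertext:
P[1]: S = E(K, C8) = 58; 70 ⊕ 58 = 28.
P[2]: S = E(K, 58) = E8; 5F ⊕ E8 = B7.
P[3]: S = E(K, E8) = 78; 21 ⊕ 78 = 59.
P[4]: S = E(K, 78) = 08; 6D ⊕ 08 = 65.
Blocks that differ from the original plaintext: P[2].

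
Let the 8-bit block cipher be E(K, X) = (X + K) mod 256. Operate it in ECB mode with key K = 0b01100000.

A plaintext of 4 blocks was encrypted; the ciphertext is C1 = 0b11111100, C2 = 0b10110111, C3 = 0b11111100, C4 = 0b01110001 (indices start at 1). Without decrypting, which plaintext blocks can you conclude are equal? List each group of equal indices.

P1 = P3

ECB encrypts each block independently with the same key, so equal ciphertext blocks imply equal plaintext blocks.
C1 = C3 = 0b11111100, so P1 = P3.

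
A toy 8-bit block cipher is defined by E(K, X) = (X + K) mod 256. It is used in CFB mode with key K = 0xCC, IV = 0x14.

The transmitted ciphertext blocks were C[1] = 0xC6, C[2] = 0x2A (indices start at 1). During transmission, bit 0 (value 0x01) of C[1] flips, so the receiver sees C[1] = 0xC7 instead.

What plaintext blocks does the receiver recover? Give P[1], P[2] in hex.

P[1] = 0x27, P[2] = 0xB9

CFB decryption: P_i = C_i ⊕ E(K, C_{i−1}), with C_{0} = IV.
Only C[1] changed, to 0xC7. In CFB, a change in C_i flips the same bit in P_i and garbles P_{i+1}. Decrypting the received ciphertext:
P[1]: E(K, 0x14) = 0xE0; 0xC7 ⊕ 0xE0 = 0x27.
P[2]: E(K, 0xC7) = 0x93; 0x2A ⊕ 0x93 = 0xB9.
Blocks that differ from the original plaintext: P[1], P[2].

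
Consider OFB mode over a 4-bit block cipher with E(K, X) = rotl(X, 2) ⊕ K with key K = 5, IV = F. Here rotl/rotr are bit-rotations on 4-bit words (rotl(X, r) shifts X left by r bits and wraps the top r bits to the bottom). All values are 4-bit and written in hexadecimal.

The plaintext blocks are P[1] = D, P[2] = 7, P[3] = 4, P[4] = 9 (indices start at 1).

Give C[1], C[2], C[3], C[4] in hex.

OFB encryption: S_i = E(K, S_{i−1}) with S_{0} = IV; C_i = P_i ⊕ S_i.
C[1]: S = E(K, F) = A; D ⊕ A = 7.
C[2]: S = E(K, A) = F; 7 ⊕ F = 8.
C[3]: S = E(K, F) = A; 4 ⊕ A = E.
C[4]: S = E(K, A) = F; 9 ⊕ F = 6.

C[1] = 7, C[2] = 8, C[3] = E, C[4] = 6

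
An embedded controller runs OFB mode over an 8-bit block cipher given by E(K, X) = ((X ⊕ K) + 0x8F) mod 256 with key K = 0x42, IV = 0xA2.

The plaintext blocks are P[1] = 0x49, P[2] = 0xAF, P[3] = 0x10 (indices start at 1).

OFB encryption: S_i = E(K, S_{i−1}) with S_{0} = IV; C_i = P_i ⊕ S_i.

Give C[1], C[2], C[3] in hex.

C[1]: S = E(K, 0xA2) = 0x6F; 0x49 ⊕ 0x6F = 0x26.
C[2]: S = E(K, 0x6F) = 0xBC; 0xAF ⊕ 0xBC = 0x13.
C[3]: S = E(K, 0xBC) = 0x8D; 0x10 ⊕ 0x8D = 0x9D.

C[1] = 0x26, C[2] = 0x13, C[3] = 0x9D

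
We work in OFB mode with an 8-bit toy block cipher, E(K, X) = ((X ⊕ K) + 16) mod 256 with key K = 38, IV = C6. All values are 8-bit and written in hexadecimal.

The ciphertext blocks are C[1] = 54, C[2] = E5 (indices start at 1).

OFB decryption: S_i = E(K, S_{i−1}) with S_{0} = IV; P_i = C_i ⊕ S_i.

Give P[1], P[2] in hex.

P[1]: S = E(K, C6) = 14; 54 ⊕ 14 = 40.
P[2]: S = E(K, 14) = 42; E5 ⊕ 42 = A7.

P[1] = 40, P[2] = A7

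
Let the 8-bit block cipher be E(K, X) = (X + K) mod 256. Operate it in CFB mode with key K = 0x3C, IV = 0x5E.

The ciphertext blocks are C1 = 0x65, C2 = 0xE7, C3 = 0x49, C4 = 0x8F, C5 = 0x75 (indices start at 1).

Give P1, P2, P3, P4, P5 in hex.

P1 = 0xFF, P2 = 0x46, P3 = 0x6A, P4 = 0x0A, P5 = 0xBE

CFB decryption: P_i = C_i ⊕ E(K, C_{i−1}), with C_{0} = IV.
P1: E(K, 0x5E) = 0x9A; 0x65 ⊕ 0x9A = 0xFF.
P2: E(K, 0x65) = 0xA1; 0xE7 ⊕ 0xA1 = 0x46.
P3: E(K, 0xE7) = 0x23; 0x49 ⊕ 0x23 = 0x6A.
P4: E(K, 0x49) = 0x85; 0x8F ⊕ 0x85 = 0x0A.
P5: E(K, 0x8F) = 0xCB; 0x75 ⊕ 0xCB = 0xBE.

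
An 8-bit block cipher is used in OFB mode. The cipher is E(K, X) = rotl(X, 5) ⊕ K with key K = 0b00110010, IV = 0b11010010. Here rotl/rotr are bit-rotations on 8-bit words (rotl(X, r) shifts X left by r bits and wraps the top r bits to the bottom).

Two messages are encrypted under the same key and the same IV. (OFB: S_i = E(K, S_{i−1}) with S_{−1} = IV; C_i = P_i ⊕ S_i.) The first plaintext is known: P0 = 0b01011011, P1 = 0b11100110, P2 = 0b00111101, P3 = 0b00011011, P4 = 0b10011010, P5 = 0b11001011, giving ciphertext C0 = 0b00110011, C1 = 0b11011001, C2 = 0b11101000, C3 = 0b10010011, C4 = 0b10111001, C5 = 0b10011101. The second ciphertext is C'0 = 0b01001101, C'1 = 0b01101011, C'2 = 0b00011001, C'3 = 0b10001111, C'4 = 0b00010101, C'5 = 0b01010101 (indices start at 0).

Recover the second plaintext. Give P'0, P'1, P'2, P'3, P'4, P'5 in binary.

In OFB with a reused IV, both messages share the same keystream S_i, so C_i ⊕ C'_i = P_i ⊕ P'_i and thus P'_i = P_i ⊕ C_i ⊕ C'_i.
P'0: 0b01011011 ⊕ 0b00110011 ⊕ 0b01001101 = 0b00100101.
P'1: 0b11100110 ⊕ 0b11011001 ⊕ 0b01101011 = 0b01010100.
P'2: 0b00111101 ⊕ 0b11101000 ⊕ 0b00011001 = 0b11001100.
P'3: 0b00011011 ⊕ 0b10010011 ⊕ 0b10001111 = 0b00000111.
P'4: 0b10011010 ⊕ 0b10111001 ⊕ 0b00010101 = 0b00110110.
P'5: 0b11001011 ⊕ 0b10011101 ⊕ 0b01010101 = 0b00000011.

P'0 = 0b00100101, P'1 = 0b01010100, P'2 = 0b11001100, P'3 = 0b00000111, P'4 = 0b00110110, P'5 = 0b00000011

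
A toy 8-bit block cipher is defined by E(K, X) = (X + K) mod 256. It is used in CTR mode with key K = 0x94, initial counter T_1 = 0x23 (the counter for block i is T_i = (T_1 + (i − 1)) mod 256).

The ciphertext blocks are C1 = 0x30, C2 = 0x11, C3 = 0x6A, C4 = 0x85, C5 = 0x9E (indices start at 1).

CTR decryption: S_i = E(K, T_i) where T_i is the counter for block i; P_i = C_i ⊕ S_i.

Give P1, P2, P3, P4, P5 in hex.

P1 = 0x87, P2 = 0xA9, P3 = 0xD3, P4 = 0x3F, P5 = 0x25

P1: T = 0x23, S = E(K, T) = 0xB7; 0x30 ⊕ 0xB7 = 0x87.
P2: T = 0x24, S = E(K, T) = 0xB8; 0x11 ⊕ 0xB8 = 0xA9.
P3: T = 0x25, S = E(K, T) = 0xB9; 0x6A ⊕ 0xB9 = 0xD3.
P4: T = 0x26, S = E(K, T) = 0xBA; 0x85 ⊕ 0xBA = 0x3F.
P5: T = 0x27, S = E(K, T) = 0xBB; 0x9E ⊕ 0xBB = 0x25.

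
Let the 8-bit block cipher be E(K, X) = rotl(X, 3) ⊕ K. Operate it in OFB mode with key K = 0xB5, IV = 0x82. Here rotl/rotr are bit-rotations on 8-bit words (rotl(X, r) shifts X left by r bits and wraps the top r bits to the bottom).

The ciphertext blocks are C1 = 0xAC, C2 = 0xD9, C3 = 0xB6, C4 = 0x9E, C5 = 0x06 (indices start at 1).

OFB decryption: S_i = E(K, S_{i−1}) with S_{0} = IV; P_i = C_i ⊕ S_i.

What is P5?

P5 = 0x02

P1: S = E(K, 0x82) = 0xA1; 0xAC ⊕ 0xA1 = 0x0D.
P2: S = E(K, 0xA1) = 0xB8; 0xD9 ⊕ 0xB8 = 0x61.
P3: S = E(K, 0xB8) = 0x70; 0xB6 ⊕ 0x70 = 0xC6.
P4: S = E(K, 0x70) = 0x36; 0x9E ⊕ 0x36 = 0xA8.
P5: S = E(K, 0x36) = 0x04; 0x06 ⊕ 0x04 = 0x02.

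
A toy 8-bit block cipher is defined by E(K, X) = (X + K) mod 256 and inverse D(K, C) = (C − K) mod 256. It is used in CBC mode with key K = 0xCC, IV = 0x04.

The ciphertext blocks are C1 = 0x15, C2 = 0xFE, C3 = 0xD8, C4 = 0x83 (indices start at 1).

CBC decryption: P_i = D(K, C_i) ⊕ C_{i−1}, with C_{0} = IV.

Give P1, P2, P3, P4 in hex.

P1: D(K, 0x15) = 0x49; 0x49 ⊕ 0x04 = 0x4D.
P2: D(K, 0xFE) = 0x32; 0x32 ⊕ 0x15 = 0x27.
P3: D(K, 0xD8) = 0x0C; 0x0C ⊕ 0xFE = 0xF2.
P4: D(K, 0x83) = 0xB7; 0xB7 ⊕ 0xD8 = 0x6F.

P1 = 0x4D, P2 = 0x27, P3 = 0xF2, P4 = 0x6F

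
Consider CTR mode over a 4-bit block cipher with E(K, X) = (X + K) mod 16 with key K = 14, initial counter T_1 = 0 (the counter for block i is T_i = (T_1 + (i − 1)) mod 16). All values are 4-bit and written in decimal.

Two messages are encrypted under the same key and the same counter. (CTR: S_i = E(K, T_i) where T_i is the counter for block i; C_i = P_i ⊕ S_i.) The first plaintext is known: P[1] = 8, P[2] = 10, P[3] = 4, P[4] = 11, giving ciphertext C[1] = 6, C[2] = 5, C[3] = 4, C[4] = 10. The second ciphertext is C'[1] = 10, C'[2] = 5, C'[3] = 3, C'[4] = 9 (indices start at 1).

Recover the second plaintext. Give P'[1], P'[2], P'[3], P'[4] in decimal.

In CTR with a reused counter, both messages share the same keystream S_i, so C_i ⊕ C'_i = P_i ⊕ P'_i and thus P'_i = P_i ⊕ C_i ⊕ C'_i.
P'[1]: 8 ⊕ 6 ⊕ 10 = 4.
P'[2]: 10 ⊕ 5 ⊕ 5 = 10.
P'[3]: 4 ⊕ 4 ⊕ 3 = 3.
P'[4]: 11 ⊕ 10 ⊕ 9 = 8.

P'[1] = 4, P'[2] = 10, P'[3] = 3, P'[4] = 8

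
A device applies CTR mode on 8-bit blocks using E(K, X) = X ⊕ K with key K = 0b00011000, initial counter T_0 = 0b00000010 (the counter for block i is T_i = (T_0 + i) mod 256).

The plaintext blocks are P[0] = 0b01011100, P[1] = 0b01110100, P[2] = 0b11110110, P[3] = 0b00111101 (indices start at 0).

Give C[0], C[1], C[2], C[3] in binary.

CTR encryption: S_i = E(K, T_i) where T_i is the counter for block i; C_i = P_i ⊕ S_i.
C[0]: T = 0b00000010, S = E(K, T) = 0b00011010; 0b01011100 ⊕ 0b00011010 = 0b01000110.
C[1]: T = 0b00000011, S = E(K, T) = 0b00011011; 0b01110100 ⊕ 0b00011011 = 0b01101111.
C[2]: T = 0b00000100, S = E(K, T) = 0b00011100; 0b11110110 ⊕ 0b00011100 = 0b11101010.
C[3]: T = 0b00000101, S = E(K, T) = 0b00011101; 0b00111101 ⊕ 0b00011101 = 0b00100000.

C[0] = 0b01000110, C[1] = 0b01101111, C[2] = 0b11101010, C[3] = 0b00100000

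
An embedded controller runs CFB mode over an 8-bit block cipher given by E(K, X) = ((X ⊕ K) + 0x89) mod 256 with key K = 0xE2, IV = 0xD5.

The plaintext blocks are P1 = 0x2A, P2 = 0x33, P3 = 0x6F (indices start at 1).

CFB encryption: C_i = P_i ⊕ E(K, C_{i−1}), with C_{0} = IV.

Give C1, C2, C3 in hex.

C1 = 0xEA, C2 = 0xA2, C3 = 0xA6

C1: E(K, 0xD5) = 0xC0; 0x2A ⊕ 0xC0 = 0xEA.
C2: E(K, 0xEA) = 0x91; 0x33 ⊕ 0x91 = 0xA2.
C3: E(K, 0xA2) = 0xC9; 0x6F ⊕ 0xC9 = 0xA6.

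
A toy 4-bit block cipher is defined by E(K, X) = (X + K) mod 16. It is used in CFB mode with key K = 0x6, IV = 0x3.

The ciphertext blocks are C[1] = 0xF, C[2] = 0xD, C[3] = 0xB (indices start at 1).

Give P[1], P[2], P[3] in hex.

P[1] = 0x6, P[2] = 0x8, P[3] = 0x8

CFB decryption: P_i = C_i ⊕ E(K, C_{i−1}), with C_{0} = IV.
P[1]: E(K, 0x3) = 0x9; 0xF ⊕ 0x9 = 0x6.
P[2]: E(K, 0xF) = 0x5; 0xD ⊕ 0x5 = 0x8.
P[3]: E(K, 0xD) = 0x3; 0xB ⊕ 0x3 = 0x8.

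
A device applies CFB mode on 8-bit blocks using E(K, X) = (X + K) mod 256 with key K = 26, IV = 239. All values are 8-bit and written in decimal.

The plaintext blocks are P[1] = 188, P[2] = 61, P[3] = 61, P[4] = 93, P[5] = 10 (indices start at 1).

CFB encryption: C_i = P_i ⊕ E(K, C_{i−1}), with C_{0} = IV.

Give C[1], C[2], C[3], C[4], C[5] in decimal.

C[1] = 181, C[2] = 242, C[3] = 49, C[4] = 22, C[5] = 58

C[1]: E(K, 239) = 9; 188 ⊕ 9 = 181.
C[2]: E(K, 181) = 207; 61 ⊕ 207 = 242.
C[3]: E(K, 242) = 12; 61 ⊕ 12 = 49.
C[4]: E(K, 49) = 75; 93 ⊕ 75 = 22.
C[5]: E(K, 22) = 48; 10 ⊕ 48 = 58.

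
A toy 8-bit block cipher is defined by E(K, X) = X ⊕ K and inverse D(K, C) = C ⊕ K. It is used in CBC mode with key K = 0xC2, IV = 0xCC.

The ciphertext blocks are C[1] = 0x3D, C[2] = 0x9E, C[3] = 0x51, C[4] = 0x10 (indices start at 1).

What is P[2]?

CBC decryption: P_i = D(K, C_i) ⊕ C_{i−1}, with C_{0} = IV.
P[2]: D(K, 0x9E) = 0x5C; 0x5C ⊕ 0x3D = 0x61.

P[2] = 0x61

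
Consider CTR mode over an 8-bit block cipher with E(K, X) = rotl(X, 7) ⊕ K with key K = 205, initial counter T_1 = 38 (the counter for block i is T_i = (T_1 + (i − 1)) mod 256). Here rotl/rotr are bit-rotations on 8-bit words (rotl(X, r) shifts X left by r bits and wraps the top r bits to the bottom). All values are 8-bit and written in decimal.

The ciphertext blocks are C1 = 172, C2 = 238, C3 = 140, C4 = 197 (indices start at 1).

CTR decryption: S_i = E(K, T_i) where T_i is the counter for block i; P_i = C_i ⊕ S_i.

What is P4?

P4: T = 41, S = E(K, T) = 89; 197 ⊕ 89 = 156.

P4 = 156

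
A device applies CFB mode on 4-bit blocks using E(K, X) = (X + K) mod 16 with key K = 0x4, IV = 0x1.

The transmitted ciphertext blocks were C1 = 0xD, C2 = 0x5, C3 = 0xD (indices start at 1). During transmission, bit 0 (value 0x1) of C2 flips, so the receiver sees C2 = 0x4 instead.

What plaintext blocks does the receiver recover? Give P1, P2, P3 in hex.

P1 = 0x8, P2 = 0x5, P3 = 0x5

CFB decryption: P_i = C_i ⊕ E(K, C_{i−1}), with C_{0} = IV.
Only C2 changed, to 0x4. In CFB, a change in C_i flips the same bit in P_i and garbles P_{i+1}. Decrypting the received ciphertext:
P1: E(K, 0x1) = 0x5; 0xD ⊕ 0x5 = 0x8.
P2: E(K, 0xD) = 0x1; 0x4 ⊕ 0x1 = 0x5.
P3: E(K, 0x4) = 0x8; 0xD ⊕ 0x8 = 0x5.
Blocks that differ from the original plaintext: P2, P3.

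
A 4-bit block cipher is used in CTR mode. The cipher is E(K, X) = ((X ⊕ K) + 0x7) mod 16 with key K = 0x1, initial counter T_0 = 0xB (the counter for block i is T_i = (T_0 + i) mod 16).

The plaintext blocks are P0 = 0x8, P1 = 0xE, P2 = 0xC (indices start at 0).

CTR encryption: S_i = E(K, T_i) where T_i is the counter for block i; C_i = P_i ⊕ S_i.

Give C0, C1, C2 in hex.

C0 = 0x9, C1 = 0xA, C2 = 0xF

C0: T = 0xB, S = E(K, T) = 0x1; 0x8 ⊕ 0x1 = 0x9.
C1: T = 0xC, S = E(K, T) = 0x4; 0xE ⊕ 0x4 = 0xA.
C2: T = 0xD, S = E(K, T) = 0x3; 0xC ⊕ 0x3 = 0xF.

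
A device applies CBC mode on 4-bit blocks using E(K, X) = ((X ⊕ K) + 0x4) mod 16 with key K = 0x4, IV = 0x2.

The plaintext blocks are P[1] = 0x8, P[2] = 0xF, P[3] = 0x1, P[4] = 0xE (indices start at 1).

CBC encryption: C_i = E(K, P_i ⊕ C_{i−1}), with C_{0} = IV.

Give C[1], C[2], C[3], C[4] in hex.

C[1] = 0x2, C[2] = 0xD, C[3] = 0xC, C[4] = 0xA

C[1]: P[1] ⊕ 0x2 = 0xA; E(K, 0xA) = 0x2.
C[2]: P[2] ⊕ 0x2 = 0xD; E(K, 0xD) = 0xD.
C[3]: P[3] ⊕ 0xD = 0xC; E(K, 0xC) = 0xC.
C[4]: P[4] ⊕ 0xC = 0x2; E(K, 0x2) = 0xA.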